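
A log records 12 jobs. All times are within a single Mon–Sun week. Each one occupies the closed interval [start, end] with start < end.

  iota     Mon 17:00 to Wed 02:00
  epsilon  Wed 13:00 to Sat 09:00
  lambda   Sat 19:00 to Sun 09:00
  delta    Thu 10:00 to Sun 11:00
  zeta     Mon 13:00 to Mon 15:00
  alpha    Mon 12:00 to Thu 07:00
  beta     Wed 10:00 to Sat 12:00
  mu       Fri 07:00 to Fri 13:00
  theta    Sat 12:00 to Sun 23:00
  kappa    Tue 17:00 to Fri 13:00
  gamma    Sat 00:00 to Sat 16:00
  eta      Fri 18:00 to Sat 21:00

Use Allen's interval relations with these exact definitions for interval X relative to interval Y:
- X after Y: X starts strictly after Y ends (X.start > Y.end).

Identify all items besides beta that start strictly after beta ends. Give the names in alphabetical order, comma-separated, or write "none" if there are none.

Target beta = [Wed 10:00, Sat 12:00].
alpha [Mon 12:00, Thu 07:00] → overlaps → no.
delta [Thu 10:00, Sun 11:00] → overlapped-by → no.
epsilon [Wed 13:00, Sat 09:00] → during → no.
eta [Fri 18:00, Sat 21:00] → overlapped-by → no.
gamma [Sat 00:00, Sat 16:00] → overlapped-by → no.
iota [Mon 17:00, Wed 02:00] → before → no.
kappa [Tue 17:00, Fri 13:00] → overlaps → no.
lambda [Sat 19:00, Sun 09:00] → after → yes.
mu [Fri 07:00, Fri 13:00] → during → no.
theta [Sat 12:00, Sun 23:00] → met-by → no.
zeta [Mon 13:00, Mon 15:00] → before → no.
Result: lambda.

lambda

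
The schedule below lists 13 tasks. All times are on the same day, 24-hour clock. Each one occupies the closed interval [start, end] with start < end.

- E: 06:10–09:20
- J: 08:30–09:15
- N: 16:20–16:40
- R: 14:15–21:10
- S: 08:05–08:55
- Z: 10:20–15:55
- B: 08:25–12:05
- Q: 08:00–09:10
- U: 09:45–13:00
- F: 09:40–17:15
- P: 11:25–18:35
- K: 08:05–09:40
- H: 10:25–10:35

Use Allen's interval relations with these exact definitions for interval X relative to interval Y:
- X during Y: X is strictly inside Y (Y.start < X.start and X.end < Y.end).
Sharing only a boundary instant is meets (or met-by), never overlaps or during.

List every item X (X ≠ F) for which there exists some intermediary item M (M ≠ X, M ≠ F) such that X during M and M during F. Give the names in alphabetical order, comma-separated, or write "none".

Target F = [09:40, 17:15].
Intermediaries M with M during F: H, N, U, Z.
Via H — items with X during H: none.
Via N — items with X during N: none.
Via U — items with X during U: H.
Via Z — items with X during Z: H.
Union: H.

H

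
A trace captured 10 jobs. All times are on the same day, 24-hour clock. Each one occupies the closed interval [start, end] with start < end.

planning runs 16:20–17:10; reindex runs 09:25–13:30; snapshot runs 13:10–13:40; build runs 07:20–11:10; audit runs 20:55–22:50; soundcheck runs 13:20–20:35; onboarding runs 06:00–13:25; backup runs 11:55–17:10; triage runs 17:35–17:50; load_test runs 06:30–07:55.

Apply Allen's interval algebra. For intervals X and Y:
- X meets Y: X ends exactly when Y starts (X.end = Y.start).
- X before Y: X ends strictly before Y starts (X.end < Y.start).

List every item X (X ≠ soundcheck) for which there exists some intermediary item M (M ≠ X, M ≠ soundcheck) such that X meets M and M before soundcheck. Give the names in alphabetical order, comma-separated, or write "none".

Target soundcheck = [13:20, 20:35].
Intermediaries M with M before soundcheck: build, load_test.
Via build — items with X meets build: none.
Via load_test — items with X meets load_test: none.
Union: none.

none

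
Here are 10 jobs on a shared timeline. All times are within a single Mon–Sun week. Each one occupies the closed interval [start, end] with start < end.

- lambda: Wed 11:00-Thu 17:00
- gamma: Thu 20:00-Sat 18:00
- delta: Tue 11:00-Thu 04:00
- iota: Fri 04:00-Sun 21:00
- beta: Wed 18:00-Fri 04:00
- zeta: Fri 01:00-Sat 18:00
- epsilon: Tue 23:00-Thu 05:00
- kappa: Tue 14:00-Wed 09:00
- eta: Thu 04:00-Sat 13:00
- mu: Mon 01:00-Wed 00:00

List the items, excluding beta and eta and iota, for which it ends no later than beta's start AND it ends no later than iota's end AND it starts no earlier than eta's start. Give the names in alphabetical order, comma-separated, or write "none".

Conditions: its end is no later than beta's start (X.end <= Wed 18:00) AND its end is no later than iota's end (X.end <= Sun 21:00) AND its start is no earlier than eta's start (X.start >= Thu 04:00).
delta: end Thu 04:00 <= Wed 18:00? ✗; end Thu 04:00 <= Sun 21:00? ✓; start Tue 11:00 >= Thu 04:00? ✗ → no.
epsilon: end Thu 05:00 <= Wed 18:00? ✗; end Thu 05:00 <= Sun 21:00? ✓; start Tue 23:00 >= Thu 04:00? ✗ → no.
gamma: end Sat 18:00 <= Wed 18:00? ✗; end Sat 18:00 <= Sun 21:00? ✓; start Thu 20:00 >= Thu 04:00? ✓ → no.
kappa: end Wed 09:00 <= Wed 18:00? ✓; end Wed 09:00 <= Sun 21:00? ✓; start Tue 14:00 >= Thu 04:00? ✗ → no.
lambda: end Thu 17:00 <= Wed 18:00? ✗; end Thu 17:00 <= Sun 21:00? ✓; start Wed 11:00 >= Thu 04:00? ✗ → no.
mu: end Wed 00:00 <= Wed 18:00? ✓; end Wed 00:00 <= Sun 21:00? ✓; start Mon 01:00 >= Thu 04:00? ✗ → no.
zeta: end Sat 18:00 <= Wed 18:00? ✗; end Sat 18:00 <= Sun 21:00? ✓; start Fri 01:00 >= Thu 04:00? ✓ → no.
Result: none.

none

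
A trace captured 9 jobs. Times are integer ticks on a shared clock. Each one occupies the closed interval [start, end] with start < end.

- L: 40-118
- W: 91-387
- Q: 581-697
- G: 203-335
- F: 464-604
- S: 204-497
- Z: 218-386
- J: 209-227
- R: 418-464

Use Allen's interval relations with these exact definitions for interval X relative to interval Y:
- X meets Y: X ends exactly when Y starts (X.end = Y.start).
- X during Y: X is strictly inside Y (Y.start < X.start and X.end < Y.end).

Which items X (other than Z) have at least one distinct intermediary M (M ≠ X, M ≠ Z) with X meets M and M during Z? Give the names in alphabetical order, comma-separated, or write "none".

none

Target Z = [218, 386].
Intermediaries M with M during Z: none.
Union: none.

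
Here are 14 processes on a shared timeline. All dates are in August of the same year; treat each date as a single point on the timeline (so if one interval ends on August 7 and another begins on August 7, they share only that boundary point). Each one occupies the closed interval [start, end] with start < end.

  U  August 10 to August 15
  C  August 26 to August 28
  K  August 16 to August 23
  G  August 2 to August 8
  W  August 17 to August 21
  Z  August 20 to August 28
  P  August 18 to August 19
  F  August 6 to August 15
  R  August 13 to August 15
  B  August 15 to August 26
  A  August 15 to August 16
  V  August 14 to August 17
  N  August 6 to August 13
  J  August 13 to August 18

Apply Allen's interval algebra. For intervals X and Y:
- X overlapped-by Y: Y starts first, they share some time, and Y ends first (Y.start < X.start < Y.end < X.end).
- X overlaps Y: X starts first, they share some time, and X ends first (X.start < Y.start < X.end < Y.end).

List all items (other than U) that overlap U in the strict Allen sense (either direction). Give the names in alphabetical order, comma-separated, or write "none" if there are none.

Target U = [August 10, August 15].
A [August 15, August 16] → met-by → no.
B [August 15, August 26] → met-by → no.
C [August 26, August 28] → after → no.
F [August 6, August 15] → finished-by → no.
G [August 2, August 8] → before → no.
J [August 13, August 18] → overlapped-by → yes.
K [August 16, August 23] → after → no.
N [August 6, August 13] → overlaps → yes.
P [August 18, August 19] → after → no.
R [August 13, August 15] → finishes → no.
V [August 14, August 17] → overlapped-by → yes.
W [August 17, August 21] → after → no.
Z [August 20, August 28] → after → no.
Result: J, N, V.

J, N, V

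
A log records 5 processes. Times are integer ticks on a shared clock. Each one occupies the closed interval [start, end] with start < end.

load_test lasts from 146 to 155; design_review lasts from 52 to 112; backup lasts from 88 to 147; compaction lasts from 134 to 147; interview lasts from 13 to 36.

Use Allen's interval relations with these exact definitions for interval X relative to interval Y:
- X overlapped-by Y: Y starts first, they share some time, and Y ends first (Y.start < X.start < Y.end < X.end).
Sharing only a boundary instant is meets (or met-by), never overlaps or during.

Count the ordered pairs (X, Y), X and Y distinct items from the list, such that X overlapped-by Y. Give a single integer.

Checking all 20 ordered pairs for relation 'overlapped-by'; matching pairs in alphabetical order:
(backup, design_review): backup overlapped-by design_review ✓
(load_test, backup): load_test overlapped-by backup ✓
(load_test, compaction): load_test overlapped-by compaction ✓
Count: 3.

3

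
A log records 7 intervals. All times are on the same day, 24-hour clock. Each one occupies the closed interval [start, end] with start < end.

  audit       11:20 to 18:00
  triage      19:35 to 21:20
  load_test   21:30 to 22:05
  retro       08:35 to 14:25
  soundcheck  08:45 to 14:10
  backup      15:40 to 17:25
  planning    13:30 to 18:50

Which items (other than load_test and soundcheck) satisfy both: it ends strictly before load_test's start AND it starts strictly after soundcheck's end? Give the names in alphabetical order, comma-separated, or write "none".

backup, triage

Conditions: its end is strictly before load_test's start (X.end < 21:30) AND its start is strictly after soundcheck's end (X.start > 14:10).
audit: end 18:00 < 21:30? ✓; start 11:20 > 14:10? ✗ → no.
backup: end 17:25 < 21:30? ✓; start 15:40 > 14:10? ✓ → yes.
planning: end 18:50 < 21:30? ✓; start 13:30 > 14:10? ✗ → no.
retro: end 14:25 < 21:30? ✓; start 08:35 > 14:10? ✗ → no.
triage: end 21:20 < 21:30? ✓; start 19:35 > 14:10? ✓ → yes.
Result: backup, triage.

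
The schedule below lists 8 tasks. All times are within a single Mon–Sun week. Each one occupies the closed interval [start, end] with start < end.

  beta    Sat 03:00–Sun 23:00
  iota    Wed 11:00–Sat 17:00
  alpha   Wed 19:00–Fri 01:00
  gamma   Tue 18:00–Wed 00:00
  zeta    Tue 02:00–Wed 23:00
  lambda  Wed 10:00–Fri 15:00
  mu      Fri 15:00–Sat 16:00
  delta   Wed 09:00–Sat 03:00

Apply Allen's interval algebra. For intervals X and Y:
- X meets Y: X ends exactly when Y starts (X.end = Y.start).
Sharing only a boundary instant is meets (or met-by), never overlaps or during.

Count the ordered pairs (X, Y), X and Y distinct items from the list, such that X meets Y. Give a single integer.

Checking all 56 ordered pairs for relation 'meets'; matching pairs in alphabetical order:
(delta, beta): delta meets beta ✓
(lambda, mu): lambda meets mu ✓
Count: 2.

2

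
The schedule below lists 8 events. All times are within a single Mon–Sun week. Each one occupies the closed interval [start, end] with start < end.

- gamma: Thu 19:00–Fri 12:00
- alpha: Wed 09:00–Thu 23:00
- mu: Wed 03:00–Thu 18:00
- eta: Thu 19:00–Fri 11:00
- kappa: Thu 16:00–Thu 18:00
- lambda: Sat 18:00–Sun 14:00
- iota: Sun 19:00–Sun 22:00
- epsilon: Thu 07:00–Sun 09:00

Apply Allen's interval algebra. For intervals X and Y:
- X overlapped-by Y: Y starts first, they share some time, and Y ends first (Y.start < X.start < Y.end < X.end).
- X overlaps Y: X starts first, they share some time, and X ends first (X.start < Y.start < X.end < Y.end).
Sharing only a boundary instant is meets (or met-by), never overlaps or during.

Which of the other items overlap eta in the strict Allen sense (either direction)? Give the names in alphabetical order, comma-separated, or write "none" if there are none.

Target eta = [Thu 19:00, Fri 11:00].
alpha [Wed 09:00, Thu 23:00] → overlaps → yes.
epsilon [Thu 07:00, Sun 09:00] → contains → no.
gamma [Thu 19:00, Fri 12:00] → started-by → no.
iota [Sun 19:00, Sun 22:00] → after → no.
kappa [Thu 16:00, Thu 18:00] → before → no.
lambda [Sat 18:00, Sun 14:00] → after → no.
mu [Wed 03:00, Thu 18:00] → before → no.
Result: alpha.

alpha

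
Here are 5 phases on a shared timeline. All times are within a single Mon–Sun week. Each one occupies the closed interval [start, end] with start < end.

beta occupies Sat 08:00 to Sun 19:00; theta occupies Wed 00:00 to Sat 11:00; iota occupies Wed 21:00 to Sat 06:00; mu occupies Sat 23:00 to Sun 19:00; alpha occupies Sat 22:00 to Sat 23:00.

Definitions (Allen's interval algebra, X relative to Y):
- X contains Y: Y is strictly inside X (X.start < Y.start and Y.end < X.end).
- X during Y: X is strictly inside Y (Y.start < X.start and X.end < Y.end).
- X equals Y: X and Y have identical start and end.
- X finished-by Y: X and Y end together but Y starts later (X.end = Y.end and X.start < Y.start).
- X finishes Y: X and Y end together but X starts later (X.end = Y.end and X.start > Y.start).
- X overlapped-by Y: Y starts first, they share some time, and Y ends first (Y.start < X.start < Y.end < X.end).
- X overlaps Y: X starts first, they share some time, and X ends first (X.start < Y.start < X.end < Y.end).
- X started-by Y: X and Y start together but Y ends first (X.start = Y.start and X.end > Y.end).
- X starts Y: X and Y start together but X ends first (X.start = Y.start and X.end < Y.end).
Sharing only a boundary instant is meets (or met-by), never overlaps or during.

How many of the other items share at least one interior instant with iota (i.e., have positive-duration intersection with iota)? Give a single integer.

Target iota = [Wed 21:00, Sat 06:00].
alpha [Sat 22:00, Sat 23:00] → after → no.
beta [Sat 08:00, Sun 19:00] → after → no.
mu [Sat 23:00, Sun 19:00] → after → no.
theta [Wed 00:00, Sat 11:00] → contains → counts.
Total: 1.

1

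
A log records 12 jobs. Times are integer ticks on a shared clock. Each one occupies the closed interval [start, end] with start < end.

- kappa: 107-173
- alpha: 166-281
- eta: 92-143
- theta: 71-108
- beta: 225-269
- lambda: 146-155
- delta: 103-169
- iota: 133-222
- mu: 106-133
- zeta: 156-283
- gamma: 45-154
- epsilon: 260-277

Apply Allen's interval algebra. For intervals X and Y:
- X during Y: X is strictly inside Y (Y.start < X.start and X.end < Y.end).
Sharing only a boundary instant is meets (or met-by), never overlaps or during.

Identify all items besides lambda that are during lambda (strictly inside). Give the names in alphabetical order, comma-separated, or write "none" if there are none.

Target lambda = [146, 155].
alpha [166, 281] → after → no.
beta [225, 269] → after → no.
delta [103, 169] → contains → no.
epsilon [260, 277] → after → no.
eta [92, 143] → before → no.
gamma [45, 154] → overlaps → no.
iota [133, 222] → contains → no.
kappa [107, 173] → contains → no.
mu [106, 133] → before → no.
theta [71, 108] → before → no.
zeta [156, 283] → after → no.
Result: none.

none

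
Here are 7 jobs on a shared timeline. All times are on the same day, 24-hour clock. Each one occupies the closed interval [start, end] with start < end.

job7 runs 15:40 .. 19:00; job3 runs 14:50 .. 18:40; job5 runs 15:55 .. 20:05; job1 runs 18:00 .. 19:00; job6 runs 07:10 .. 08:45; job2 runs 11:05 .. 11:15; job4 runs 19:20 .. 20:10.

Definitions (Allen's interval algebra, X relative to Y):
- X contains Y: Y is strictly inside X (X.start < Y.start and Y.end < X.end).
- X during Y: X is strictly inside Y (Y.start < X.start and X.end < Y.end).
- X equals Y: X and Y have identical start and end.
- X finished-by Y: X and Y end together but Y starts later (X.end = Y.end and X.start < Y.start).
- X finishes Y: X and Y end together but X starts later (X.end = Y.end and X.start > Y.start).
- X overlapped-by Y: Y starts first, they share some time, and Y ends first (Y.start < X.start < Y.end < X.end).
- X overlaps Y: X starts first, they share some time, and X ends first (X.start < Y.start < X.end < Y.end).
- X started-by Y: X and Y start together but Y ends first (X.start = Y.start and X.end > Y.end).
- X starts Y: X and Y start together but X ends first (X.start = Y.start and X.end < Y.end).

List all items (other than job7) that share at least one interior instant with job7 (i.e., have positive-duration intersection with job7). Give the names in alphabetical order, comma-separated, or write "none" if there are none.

job1, job3, job5

Target job7 = [15:40, 19:00].
job1 [18:00, 19:00] → finishes → yes.
job2 [11:05, 11:15] → before → no.
job3 [14:50, 18:40] → overlaps → yes.
job4 [19:20, 20:10] → after → no.
job5 [15:55, 20:05] → overlapped-by → yes.
job6 [07:10, 08:45] → before → no.
Result: job1, job3, job5.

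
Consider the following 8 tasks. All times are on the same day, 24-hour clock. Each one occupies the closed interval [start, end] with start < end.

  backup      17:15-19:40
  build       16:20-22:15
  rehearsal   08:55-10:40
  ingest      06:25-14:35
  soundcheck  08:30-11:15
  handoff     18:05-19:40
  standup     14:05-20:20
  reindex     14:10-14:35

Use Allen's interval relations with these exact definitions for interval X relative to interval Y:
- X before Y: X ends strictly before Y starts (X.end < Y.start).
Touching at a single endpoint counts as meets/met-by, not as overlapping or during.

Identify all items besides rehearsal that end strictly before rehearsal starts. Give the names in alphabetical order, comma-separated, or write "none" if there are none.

none

Target rehearsal = [08:55, 10:40].
backup [17:15, 19:40] → after → no.
build [16:20, 22:15] → after → no.
handoff [18:05, 19:40] → after → no.
ingest [06:25, 14:35] → contains → no.
reindex [14:10, 14:35] → after → no.
soundcheck [08:30, 11:15] → contains → no.
standup [14:05, 20:20] → after → no.
Result: none.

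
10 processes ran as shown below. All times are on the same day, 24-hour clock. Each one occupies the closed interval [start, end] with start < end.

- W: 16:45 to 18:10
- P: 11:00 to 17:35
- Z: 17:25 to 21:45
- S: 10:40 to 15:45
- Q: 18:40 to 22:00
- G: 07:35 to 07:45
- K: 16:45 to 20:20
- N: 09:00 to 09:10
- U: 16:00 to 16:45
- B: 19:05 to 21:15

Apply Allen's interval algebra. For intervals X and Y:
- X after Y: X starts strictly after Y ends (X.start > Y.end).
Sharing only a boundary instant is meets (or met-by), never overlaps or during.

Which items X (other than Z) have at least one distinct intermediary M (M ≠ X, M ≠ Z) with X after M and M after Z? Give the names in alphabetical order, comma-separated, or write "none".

none

Target Z = [17:25, 21:45].
Intermediaries M with M after Z: none.
Union: none.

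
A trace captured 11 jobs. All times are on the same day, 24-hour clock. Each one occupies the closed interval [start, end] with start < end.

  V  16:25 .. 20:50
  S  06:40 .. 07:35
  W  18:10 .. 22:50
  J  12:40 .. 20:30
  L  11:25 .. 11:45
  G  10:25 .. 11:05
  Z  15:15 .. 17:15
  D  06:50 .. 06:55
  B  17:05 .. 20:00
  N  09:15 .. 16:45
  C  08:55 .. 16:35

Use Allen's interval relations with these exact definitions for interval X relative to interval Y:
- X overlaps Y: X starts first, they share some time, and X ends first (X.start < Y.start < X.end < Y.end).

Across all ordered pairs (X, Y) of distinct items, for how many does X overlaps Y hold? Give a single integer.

13

Checking all 110 ordered pairs for relation 'overlaps'; matching pairs in alphabetical order:
(B, W): B overlaps W ✓
(C, J): C overlaps J ✓
(C, N): C overlaps N ✓
(C, V): C overlaps V ✓
(C, Z): C overlaps Z ✓
(J, V): J overlaps V ✓
(J, W): J overlaps W ✓
(N, J): N overlaps J ✓
(N, V): N overlaps V ✓
(N, Z): N overlaps Z ✓
(V, W): V overlaps W ✓
(Z, B): Z overlaps B ✓
(Z, V): Z overlaps V ✓
Count: 13.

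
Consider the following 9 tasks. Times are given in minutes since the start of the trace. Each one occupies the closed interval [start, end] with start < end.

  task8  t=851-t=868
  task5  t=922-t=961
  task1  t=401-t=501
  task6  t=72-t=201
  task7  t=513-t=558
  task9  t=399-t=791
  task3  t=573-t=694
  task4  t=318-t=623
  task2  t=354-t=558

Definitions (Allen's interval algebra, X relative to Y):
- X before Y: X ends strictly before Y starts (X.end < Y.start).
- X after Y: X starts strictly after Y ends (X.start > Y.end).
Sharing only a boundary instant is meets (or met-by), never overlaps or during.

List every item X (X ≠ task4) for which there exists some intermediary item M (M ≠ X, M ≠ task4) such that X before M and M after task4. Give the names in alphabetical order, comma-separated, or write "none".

task1, task2, task3, task6, task7, task8, task9

Target task4 = [t=318, t=623].
Intermediaries M with M after task4: task5, task8.
Via task5 — items with X before task5: task1, task2, task3, task6, task7, task8, task9.
Via task8 — items with X before task8: task1, task2, task3, task6, task7, task9.
Union: task1, task2, task3, task6, task7, task8, task9.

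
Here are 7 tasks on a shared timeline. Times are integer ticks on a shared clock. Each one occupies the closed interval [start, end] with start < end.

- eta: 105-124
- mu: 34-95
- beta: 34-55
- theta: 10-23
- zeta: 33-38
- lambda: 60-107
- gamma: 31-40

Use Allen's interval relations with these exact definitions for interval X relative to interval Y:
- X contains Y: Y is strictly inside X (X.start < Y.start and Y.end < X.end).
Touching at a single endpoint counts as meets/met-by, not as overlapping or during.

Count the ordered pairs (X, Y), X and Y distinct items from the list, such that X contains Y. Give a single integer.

1

Checking all 42 ordered pairs for relation 'contains'; matching pairs in alphabetical order:
(gamma, zeta): gamma contains zeta ✓
Count: 1.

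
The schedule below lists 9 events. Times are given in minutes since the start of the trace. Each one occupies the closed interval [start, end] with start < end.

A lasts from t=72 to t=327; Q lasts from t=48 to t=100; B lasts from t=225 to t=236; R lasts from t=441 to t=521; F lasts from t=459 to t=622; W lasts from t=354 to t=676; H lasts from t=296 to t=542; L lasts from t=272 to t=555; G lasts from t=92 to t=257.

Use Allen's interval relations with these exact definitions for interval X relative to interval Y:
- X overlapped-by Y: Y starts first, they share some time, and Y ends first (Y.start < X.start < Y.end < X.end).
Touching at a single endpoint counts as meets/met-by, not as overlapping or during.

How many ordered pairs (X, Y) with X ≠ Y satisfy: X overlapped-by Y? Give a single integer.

9

Checking all 72 ordered pairs for relation 'overlapped-by'; matching pairs in alphabetical order:
(A, Q): A overlapped-by Q ✓
(F, H): F overlapped-by H ✓
(F, L): F overlapped-by L ✓
(F, R): F overlapped-by R ✓
(G, Q): G overlapped-by Q ✓
(H, A): H overlapped-by A ✓
(L, A): L overlapped-by A ✓
(W, H): W overlapped-by H ✓
(W, L): W overlapped-by L ✓
Count: 9.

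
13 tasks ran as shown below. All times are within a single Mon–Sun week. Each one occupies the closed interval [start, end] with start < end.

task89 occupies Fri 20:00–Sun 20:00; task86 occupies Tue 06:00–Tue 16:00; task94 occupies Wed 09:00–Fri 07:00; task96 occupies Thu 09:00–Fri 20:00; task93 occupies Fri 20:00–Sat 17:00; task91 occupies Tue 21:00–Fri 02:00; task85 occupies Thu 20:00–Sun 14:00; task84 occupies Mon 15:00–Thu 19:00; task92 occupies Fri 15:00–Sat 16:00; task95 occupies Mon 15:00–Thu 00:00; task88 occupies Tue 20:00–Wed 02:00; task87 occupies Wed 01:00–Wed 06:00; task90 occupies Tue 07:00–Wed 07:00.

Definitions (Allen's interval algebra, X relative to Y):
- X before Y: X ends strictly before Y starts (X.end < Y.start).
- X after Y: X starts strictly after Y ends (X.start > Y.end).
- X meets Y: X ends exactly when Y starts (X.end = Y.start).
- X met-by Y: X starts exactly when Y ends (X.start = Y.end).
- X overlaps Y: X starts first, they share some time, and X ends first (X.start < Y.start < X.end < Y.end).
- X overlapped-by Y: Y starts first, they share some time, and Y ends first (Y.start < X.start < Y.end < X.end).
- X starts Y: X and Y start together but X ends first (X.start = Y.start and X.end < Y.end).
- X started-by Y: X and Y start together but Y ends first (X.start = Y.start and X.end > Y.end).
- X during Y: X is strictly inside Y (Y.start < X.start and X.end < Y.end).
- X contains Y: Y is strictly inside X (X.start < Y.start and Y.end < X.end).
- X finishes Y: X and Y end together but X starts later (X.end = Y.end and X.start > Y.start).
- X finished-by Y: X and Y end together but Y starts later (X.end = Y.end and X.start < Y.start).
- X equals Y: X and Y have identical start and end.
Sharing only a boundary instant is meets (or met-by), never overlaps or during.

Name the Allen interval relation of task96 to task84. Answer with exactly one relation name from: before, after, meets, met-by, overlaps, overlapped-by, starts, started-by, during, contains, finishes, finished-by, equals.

overlapped-by

task96 = [Thu 09:00, Fri 20:00]; task84 = [Mon 15:00, Thu 19:00].
Compare endpoints: task96.start > task84.start, task96.start < task84.end, task96.end > task84.start, task96.end > task84.end.
That pattern is 'overlapped-by'.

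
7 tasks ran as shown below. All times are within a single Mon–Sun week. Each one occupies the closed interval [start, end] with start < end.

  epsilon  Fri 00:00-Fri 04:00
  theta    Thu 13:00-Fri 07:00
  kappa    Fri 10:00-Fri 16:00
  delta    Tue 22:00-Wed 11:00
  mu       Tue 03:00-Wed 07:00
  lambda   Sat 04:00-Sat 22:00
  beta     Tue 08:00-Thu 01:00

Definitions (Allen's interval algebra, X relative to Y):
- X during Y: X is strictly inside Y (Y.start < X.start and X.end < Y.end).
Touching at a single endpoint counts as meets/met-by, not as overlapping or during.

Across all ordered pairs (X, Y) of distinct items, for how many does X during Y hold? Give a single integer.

2

Checking all 42 ordered pairs for relation 'during'; matching pairs in alphabetical order:
(delta, beta): delta during beta ✓
(epsilon, theta): epsilon during theta ✓
Count: 2.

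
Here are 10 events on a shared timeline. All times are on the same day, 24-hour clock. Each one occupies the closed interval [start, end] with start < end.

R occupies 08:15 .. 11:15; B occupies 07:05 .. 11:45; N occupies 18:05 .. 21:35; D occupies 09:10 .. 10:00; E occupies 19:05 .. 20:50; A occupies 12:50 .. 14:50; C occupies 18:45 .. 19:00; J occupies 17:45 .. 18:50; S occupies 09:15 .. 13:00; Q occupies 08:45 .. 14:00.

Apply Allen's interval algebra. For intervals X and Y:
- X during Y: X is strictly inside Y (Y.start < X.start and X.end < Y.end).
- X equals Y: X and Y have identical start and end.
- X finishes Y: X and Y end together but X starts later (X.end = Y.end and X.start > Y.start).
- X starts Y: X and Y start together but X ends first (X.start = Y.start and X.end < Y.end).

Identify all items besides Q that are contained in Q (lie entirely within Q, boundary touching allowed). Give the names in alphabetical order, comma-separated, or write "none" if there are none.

D, S

Target Q = [08:45, 14:00].
A [12:50, 14:50] → overlapped-by → no.
B [07:05, 11:45] → overlaps → no.
C [18:45, 19:00] → after → no.
D [09:10, 10:00] → during → yes.
E [19:05, 20:50] → after → no.
J [17:45, 18:50] → after → no.
N [18:05, 21:35] → after → no.
R [08:15, 11:15] → overlaps → no.
S [09:15, 13:00] → during → yes.
Result: D, S.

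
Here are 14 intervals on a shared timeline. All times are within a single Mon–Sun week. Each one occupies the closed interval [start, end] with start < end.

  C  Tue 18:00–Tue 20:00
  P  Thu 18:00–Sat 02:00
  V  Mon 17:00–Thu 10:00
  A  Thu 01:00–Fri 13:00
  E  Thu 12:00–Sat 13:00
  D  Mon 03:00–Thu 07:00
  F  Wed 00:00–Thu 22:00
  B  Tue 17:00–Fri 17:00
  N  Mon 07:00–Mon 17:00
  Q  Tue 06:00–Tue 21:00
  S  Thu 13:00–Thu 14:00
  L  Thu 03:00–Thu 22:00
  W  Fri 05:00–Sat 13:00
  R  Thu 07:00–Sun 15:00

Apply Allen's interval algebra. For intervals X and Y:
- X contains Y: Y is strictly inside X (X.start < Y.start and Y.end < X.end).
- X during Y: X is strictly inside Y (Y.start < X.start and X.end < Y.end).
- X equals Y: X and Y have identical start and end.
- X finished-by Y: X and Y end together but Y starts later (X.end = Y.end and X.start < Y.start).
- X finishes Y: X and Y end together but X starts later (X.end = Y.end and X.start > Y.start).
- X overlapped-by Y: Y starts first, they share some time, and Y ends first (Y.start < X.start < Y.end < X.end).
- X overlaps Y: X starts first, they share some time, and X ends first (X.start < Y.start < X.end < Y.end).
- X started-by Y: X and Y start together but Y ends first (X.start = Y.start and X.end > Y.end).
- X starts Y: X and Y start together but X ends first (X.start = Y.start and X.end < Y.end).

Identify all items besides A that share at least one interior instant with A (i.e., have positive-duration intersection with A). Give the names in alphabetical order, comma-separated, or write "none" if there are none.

Target A = [Thu 01:00, Fri 13:00].
B [Tue 17:00, Fri 17:00] → contains → yes.
C [Tue 18:00, Tue 20:00] → before → no.
D [Mon 03:00, Thu 07:00] → overlaps → yes.
E [Thu 12:00, Sat 13:00] → overlapped-by → yes.
F [Wed 00:00, Thu 22:00] → overlaps → yes.
L [Thu 03:00, Thu 22:00] → during → yes.
N [Mon 07:00, Mon 17:00] → before → no.
P [Thu 18:00, Sat 02:00] → overlapped-by → yes.
Q [Tue 06:00, Tue 21:00] → before → no.
R [Thu 07:00, Sun 15:00] → overlapped-by → yes.
S [Thu 13:00, Thu 14:00] → during → yes.
V [Mon 17:00, Thu 10:00] → overlaps → yes.
W [Fri 05:00, Sat 13:00] → overlapped-by → yes.
Result: B, D, E, F, L, P, R, S, V, W.

B, D, E, F, L, P, R, S, V, W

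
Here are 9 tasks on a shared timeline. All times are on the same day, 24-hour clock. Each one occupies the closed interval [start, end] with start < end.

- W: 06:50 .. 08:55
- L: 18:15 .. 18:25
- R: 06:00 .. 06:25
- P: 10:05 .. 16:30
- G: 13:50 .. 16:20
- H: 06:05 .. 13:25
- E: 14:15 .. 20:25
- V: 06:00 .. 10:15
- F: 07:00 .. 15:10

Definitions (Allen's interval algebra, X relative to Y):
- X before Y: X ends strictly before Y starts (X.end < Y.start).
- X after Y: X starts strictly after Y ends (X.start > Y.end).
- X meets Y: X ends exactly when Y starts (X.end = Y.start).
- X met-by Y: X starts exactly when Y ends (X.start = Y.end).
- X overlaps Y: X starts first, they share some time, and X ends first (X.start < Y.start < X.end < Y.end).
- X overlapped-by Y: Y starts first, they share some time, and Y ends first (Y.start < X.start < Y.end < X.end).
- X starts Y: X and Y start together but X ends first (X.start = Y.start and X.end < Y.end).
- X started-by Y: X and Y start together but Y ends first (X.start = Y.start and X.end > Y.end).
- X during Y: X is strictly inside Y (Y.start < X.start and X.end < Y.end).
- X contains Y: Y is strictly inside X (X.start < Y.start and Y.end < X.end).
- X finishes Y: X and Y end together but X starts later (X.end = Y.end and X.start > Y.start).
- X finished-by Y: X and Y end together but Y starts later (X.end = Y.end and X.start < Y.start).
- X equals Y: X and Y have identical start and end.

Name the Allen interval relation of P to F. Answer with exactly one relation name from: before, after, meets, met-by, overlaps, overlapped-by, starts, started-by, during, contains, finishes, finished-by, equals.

P = [10:05, 16:30]; F = [07:00, 15:10].
Compare endpoints: P.start > F.start, P.start < F.end, P.end > F.start, P.end > F.end.
That pattern is 'overlapped-by'.

overlapped-by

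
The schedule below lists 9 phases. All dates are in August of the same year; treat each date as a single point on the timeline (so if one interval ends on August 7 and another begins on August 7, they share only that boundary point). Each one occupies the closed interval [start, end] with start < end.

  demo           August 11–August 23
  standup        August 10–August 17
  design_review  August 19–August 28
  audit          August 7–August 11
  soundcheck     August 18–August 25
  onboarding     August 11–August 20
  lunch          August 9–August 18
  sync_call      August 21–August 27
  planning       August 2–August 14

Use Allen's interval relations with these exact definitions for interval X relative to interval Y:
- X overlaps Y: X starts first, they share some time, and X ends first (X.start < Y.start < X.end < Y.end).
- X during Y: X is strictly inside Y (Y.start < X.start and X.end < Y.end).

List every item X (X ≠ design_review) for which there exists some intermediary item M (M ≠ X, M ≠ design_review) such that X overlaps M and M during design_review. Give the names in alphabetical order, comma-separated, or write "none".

Target design_review = [August 19, August 28].
Intermediaries M with M during design_review: sync_call.
Via sync_call — items with X overlaps sync_call: demo, soundcheck.
Union: demo, soundcheck.

demo, soundcheck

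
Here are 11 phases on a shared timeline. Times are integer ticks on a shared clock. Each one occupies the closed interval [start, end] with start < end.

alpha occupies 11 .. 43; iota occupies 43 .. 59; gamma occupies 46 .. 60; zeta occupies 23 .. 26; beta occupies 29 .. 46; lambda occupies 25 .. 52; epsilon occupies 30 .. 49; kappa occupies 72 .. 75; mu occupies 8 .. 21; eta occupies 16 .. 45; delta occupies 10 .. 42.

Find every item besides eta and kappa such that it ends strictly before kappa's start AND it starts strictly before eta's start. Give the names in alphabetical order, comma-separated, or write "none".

Conditions: its end is strictly before kappa's start (X.end < 72) AND its start is strictly before eta's start (X.start < 16).
alpha: end 43 < 72? ✓; start 11 < 16? ✓ → yes.
beta: end 46 < 72? ✓; start 29 < 16? ✗ → no.
delta: end 42 < 72? ✓; start 10 < 16? ✓ → yes.
epsilon: end 49 < 72? ✓; start 30 < 16? ✗ → no.
gamma: end 60 < 72? ✓; start 46 < 16? ✗ → no.
iota: end 59 < 72? ✓; start 43 < 16? ✗ → no.
lambda: end 52 < 72? ✓; start 25 < 16? ✗ → no.
mu: end 21 < 72? ✓; start 8 < 16? ✓ → yes.
zeta: end 26 < 72? ✓; start 23 < 16? ✗ → no.
Result: alpha, delta, mu.

alpha, delta, mu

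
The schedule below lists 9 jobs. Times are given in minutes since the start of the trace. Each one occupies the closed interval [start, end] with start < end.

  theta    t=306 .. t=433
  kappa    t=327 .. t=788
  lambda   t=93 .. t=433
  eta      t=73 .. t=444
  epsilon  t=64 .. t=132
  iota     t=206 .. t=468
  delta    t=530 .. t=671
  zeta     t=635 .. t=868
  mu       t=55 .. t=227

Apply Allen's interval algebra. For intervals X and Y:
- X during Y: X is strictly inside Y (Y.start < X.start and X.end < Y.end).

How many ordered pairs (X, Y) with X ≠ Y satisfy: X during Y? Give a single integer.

5

Checking all 72 ordered pairs for relation 'during'; matching pairs in alphabetical order:
(delta, kappa): delta during kappa ✓
(epsilon, mu): epsilon during mu ✓
(lambda, eta): lambda during eta ✓
(theta, eta): theta during eta ✓
(theta, iota): theta during iota ✓
Count: 5.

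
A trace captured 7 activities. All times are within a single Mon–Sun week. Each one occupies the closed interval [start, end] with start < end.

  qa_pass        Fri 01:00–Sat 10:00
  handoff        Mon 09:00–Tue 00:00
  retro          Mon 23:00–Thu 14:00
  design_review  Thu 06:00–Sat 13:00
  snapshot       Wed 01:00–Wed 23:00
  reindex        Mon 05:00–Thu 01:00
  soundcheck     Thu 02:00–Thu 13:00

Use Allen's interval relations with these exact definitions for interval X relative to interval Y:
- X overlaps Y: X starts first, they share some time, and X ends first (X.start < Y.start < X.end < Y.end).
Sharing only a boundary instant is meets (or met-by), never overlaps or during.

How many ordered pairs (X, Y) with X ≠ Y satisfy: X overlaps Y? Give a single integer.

Checking all 42 ordered pairs for relation 'overlaps'; matching pairs in alphabetical order:
(handoff, retro): handoff overlaps retro ✓
(reindex, retro): reindex overlaps retro ✓
(retro, design_review): retro overlaps design_review ✓
(soundcheck, design_review): soundcheck overlaps design_review ✓
Count: 4.

4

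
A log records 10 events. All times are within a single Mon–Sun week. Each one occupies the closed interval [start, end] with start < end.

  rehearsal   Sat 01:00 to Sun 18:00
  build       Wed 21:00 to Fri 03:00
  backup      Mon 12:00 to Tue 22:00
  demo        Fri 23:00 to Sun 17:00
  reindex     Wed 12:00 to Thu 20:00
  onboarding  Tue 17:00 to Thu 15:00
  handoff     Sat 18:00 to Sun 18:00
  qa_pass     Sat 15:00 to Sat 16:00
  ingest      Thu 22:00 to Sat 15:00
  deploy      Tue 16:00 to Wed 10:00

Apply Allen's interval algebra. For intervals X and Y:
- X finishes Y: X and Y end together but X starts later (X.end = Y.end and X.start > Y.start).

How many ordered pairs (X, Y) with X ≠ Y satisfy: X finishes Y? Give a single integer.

1

Checking all 90 ordered pairs for relation 'finishes'; matching pairs in alphabetical order:
(handoff, rehearsal): handoff finishes rehearsal ✓
Count: 1.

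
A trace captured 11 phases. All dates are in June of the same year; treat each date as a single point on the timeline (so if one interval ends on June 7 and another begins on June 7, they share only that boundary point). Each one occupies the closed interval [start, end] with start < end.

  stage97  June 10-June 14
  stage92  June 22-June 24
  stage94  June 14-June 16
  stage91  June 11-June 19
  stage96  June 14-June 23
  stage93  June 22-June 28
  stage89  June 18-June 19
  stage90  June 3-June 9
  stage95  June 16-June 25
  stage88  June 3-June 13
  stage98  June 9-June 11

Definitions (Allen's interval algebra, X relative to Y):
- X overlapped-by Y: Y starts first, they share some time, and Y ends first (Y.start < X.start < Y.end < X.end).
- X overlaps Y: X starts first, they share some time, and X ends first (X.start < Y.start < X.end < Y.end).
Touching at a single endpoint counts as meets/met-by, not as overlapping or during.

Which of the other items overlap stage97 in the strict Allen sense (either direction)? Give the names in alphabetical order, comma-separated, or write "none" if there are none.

stage88, stage91, stage98

Target stage97 = [June 10, June 14].
stage88 [June 3, June 13] → overlaps → yes.
stage89 [June 18, June 19] → after → no.
stage90 [June 3, June 9] → before → no.
stage91 [June 11, June 19] → overlapped-by → yes.
stage92 [June 22, June 24] → after → no.
stage93 [June 22, June 28] → after → no.
stage94 [June 14, June 16] → met-by → no.
stage95 [June 16, June 25] → after → no.
stage96 [June 14, June 23] → met-by → no.
stage98 [June 9, June 11] → overlaps → yes.
Result: stage88, stage91, stage98.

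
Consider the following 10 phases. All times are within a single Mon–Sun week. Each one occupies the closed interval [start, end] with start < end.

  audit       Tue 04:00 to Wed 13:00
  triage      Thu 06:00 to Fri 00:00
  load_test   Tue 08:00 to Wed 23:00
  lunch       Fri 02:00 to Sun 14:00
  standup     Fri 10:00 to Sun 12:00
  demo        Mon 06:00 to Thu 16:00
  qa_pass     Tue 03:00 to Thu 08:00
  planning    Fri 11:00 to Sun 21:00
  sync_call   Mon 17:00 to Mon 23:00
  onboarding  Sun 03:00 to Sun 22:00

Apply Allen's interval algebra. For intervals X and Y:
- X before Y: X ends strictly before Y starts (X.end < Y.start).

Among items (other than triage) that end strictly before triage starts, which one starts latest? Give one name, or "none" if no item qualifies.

Target triage = [Thu 06:00, Fri 00:00].
audit [Tue 04:00, Wed 13:00] → before → candidate.
demo [Mon 06:00, Thu 16:00] → overlaps → excluded.
load_test [Tue 08:00, Wed 23:00] → before → candidate.
lunch [Fri 02:00, Sun 14:00] → after → excluded.
onboarding [Sun 03:00, Sun 22:00] → after → excluded.
planning [Fri 11:00, Sun 21:00] → after → excluded.
qa_pass [Tue 03:00, Thu 08:00] → overlaps → excluded.
standup [Fri 10:00, Sun 12:00] → after → excluded.
sync_call [Mon 17:00, Mon 23:00] → before → candidate.
Among candidates, latest start is Tue 08:00 → load_test.

load_test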